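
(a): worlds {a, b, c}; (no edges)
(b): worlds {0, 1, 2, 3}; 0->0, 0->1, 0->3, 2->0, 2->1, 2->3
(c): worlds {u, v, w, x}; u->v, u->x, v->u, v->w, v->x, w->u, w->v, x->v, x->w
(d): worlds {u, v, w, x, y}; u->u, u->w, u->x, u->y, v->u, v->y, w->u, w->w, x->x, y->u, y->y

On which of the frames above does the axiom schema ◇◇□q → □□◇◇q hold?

(a), (c)

This is the axiom for a generalized confluence (Geach) condition; its first-order frame correspondent is ∀x ∀y ∀z ((xR²y ∧ xR²z) → ∃w (yRw ∧ zR²w)).
(a): satisfies the condition.
(b): fails — 0R²0, 0R²1 but no w with 0Rw and 1R²w.
(c): satisfies the condition.
(d): fails — uR²w, uR²x but no t with wRt and xR²t.
Valid on: (a), (c).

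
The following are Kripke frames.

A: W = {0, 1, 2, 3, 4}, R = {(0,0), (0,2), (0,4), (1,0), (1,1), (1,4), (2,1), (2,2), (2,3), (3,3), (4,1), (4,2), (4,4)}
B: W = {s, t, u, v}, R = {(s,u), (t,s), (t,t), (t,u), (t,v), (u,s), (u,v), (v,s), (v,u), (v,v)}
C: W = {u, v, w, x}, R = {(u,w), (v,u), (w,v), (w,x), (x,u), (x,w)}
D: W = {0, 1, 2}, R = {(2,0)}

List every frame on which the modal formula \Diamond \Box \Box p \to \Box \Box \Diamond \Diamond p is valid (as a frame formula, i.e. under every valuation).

B, D

This is the axiom for a generalized confluence (Geach) condition; its first-order frame correspondent is \forall x \forall y \forall z ((xRy \wedge x R^2 z) \to \exists w (y R^2 w \wedge z R^2 w)).
A: fails — 2R1, 2R²3 but no w with 1R²w and 3R²w.
B: holds.
C: fails — vRu, vR²w but no t with uR²t and wR²t.
D: holds.
Valid on: B, D.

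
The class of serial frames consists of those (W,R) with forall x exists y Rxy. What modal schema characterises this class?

A defining formula is □p → ◇p (the D axiom).
Suppose □p→◇p is valid. At any x set V(p)=W. Then □p at x, so ◇p at x, so x has a successor.

□p → ◇p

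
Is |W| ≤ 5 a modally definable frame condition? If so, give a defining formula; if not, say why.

Any modally definable frame class is closed under disjoint unions.
Any modal formula valid on each of 6 disjoint one-world frames is valid on their disjoint union (validity is preserved under disjoint unions). Each one-world frame has |W|=1≤5, but the union has |W|=6.
So the class is not modally definable.

Not definable by any modal formula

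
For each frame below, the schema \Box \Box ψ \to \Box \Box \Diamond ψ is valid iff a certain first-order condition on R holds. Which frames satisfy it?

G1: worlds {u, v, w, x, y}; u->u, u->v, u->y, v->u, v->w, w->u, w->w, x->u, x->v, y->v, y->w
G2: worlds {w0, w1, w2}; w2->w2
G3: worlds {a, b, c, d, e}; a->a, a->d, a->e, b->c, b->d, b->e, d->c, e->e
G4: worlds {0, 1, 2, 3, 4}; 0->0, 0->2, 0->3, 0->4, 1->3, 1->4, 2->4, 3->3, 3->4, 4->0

G1, G2, G4

Frame correspondent (Sahlqvist): \forall x \forall z (x R^2 z \to \exists w (x R^2 w \wedge zRw)) — i.e. a generalized confluence (Geach) condition.
G1: satisfies the condition.
G2: satisfies the condition.
G3: fails — aR²c but no w with aR²w and cRw.
G4: satisfies the condition.
Valid on: G1, G2, G4.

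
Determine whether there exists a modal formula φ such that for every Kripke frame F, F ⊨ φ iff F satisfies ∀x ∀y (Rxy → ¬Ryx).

Modal frame validity is preserved under surjective bounded morphisms.
The 5-cycle (worlds 0,1,2,3,4 with 0→1→2→3→4→0) is asymmetric. Mapping every world to a single reflexive point • is a surjective bounded morphism, and the reflexive point is not asymmetric (R•• but asymmetry requires ¬R••).
So no modal formula (or set of formulas) defines exactly the asymmetric frames.

Not modally definable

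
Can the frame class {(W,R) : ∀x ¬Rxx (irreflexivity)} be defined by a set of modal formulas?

No

Modal frame validity is preserved under surjective bounded morphisms.
The 3-cycle (worlds w0,w1,w2 with w0→w1→w2→w0) is irreflexive, and the map sending every world to a single reflexive point • is a surjective bounded morphism (forth: every edge maps to (•,•); back: every world has a successor). So any modal formula valid on the 3-cycle is also valid on the reflexive point, which is not irreflexive.
So the class is not modally definable.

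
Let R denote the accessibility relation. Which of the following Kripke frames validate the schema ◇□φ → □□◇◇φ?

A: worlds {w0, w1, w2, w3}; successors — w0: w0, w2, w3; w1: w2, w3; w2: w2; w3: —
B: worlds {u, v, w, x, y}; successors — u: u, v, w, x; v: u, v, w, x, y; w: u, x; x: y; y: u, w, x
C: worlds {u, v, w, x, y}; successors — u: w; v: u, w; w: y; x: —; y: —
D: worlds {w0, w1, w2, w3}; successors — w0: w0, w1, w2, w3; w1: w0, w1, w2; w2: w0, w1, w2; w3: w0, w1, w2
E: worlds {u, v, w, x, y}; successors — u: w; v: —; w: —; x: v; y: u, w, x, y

D

This is the axiom for a generalized confluence (Geach) condition; its first-order frame correspondent is ∀x ∀y ∀z ((xRy ∧ xR²z) → ∃w (yRw ∧ zR²w)).
A: fails — w0Rw0, w0R²w3 but no w with w0Rw and w3R²w.
B: fails — uRx, uR²x but no t with xRt and xR²t.
C: fails — uRw, uR²y but no t with wRt and yR²t.
D: holds.
E: fails — yRu, yR²u but no t with uRt and uR²t.
Valid on: D.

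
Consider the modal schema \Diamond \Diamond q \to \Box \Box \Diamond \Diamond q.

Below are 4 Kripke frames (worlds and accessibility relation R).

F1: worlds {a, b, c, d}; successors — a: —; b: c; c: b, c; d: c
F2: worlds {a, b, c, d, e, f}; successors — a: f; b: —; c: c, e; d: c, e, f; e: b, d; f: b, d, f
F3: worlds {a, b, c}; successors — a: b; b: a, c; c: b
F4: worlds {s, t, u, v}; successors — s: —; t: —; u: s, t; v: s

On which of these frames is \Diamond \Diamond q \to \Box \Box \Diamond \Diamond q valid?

The schema corresponds to a generalized confluence (Geach) condition: \forall x \forall y \forall z ((x R^2 y \wedge x R^2 z) \to \exists w (y = w \wedge z R^2 w)).
F1: ✓.
F2: fails — aR²b, aR²b but no w with b=w and bR²w.
F3: ✓.
F4: ✓.

F1, F3, F4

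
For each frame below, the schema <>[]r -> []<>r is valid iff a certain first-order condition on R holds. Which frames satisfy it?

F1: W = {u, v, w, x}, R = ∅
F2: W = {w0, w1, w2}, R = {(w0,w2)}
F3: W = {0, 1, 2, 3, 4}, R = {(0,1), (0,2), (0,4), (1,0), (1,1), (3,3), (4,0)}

F1

Frame correspondent (Sahlqvist): forall x forall y forall z (Rxy & Rxz -> exists w (Ryw & Rzw)) — i.e. convergence.
F1: condition met.
F2: fails — Rw0w2 and Rw0w2 but w2 and w2 have no common successor.
F3: fails — R02 and R02 but 2 and 2 have no common successor.
Valid on: F1.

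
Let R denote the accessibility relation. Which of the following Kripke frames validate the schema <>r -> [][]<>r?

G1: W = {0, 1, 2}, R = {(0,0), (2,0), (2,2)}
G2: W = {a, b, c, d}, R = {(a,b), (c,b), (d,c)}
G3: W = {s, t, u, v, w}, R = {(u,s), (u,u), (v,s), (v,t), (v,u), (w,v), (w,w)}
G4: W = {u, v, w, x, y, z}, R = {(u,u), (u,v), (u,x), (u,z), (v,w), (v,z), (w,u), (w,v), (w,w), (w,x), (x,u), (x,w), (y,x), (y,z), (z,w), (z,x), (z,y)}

none

Frame correspondent (Sahlqvist): forall x forall y forall z ((xRy & x R^2 z) -> exists w (y = w & zRw)) — i.e. a generalized confluence (Geach) condition.
G1: fails — 2R2, 2R²0 but no w with 2=w and 0Rw.
G2: fails — dRc, dR²b but no w with c=w and bRw.
G3: fails — uRs, uR²s but no w* with s=w* and sRw*.
G4: fails — uRu, uR²v but no t with u=t and vRt.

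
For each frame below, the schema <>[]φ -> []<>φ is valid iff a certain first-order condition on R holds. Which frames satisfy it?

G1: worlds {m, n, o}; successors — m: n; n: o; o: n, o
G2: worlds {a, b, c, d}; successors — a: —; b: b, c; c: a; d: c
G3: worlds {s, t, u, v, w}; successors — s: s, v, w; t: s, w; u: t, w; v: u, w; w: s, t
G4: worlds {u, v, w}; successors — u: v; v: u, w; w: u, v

G1

The schema corresponds to convergence: forall x forall y forall z (Rxy & Rxz -> exists w (Ryw & Rzw)).
G1: holds.
G2: fails — Rbc and Rbb but c and b have no common successor.
G3: fails — Rsv and Rsw but v and w have no common successor.
G4: fails — Rwu and Rwv but u and v have no common successor.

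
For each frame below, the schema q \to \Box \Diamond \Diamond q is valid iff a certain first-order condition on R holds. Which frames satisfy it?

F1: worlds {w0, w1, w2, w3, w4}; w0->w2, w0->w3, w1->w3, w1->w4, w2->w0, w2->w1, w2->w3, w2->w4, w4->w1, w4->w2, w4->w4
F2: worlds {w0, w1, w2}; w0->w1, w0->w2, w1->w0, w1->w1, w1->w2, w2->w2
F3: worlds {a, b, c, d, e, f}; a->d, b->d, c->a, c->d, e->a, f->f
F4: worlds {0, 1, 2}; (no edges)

F4

The schema corresponds to a generalized confluence (Geach) condition: \forall x \forall z (xRz \to \exists w (x = w \wedge z R^2 w)).
F1: fails — w0Rw2 but no w with w0=w and w2R²w.
F2: fails — w0Rw2 but no w with w0=w and w2R²w.
F3: fails — aRd but no w with a=w and dR²w.
F4: holds.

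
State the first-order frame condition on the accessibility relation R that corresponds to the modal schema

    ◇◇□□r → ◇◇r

This is a Sahlqvist (Geach-type) schema ◇^2□^2r → □^0◇^2r.
First-order correspondent: ∀x ∀y (xR²y → ∃w (yR²w ∧ xR²w)).

∀x ∀y (xR²y → ∃w (yR²w ∧ xR²w))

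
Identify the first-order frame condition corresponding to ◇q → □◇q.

The Euclidean property

This is the 5 axiom.
Its frame correspondent is the Euclidean property — ∀x ∀y ∀z (Rxy ∧ Rxz → Ryz).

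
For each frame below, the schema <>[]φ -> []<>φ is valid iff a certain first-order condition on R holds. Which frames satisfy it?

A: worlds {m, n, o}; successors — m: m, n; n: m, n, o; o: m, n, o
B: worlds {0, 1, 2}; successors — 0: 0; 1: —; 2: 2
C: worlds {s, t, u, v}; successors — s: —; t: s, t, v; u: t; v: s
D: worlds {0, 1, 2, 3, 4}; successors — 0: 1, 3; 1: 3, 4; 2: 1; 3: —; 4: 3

A, B

The schema corresponds to convergence: forall x forall y forall z (Rxy & Rxz -> exists w (Ryw & Rzw)).
A: ✓.
B: ✓.
C: fails — Rtv and Rts but v and s have no common successor.
D: fails — R01 and R03 but 1 and 3 have no common successor.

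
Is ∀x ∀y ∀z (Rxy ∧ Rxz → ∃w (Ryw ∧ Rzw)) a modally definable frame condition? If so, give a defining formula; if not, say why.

The condition is convergence. A defining modal formula is ◇□p → □◇p.
Suppose ◇□p→□◇p is valid. Take Rxy, Rxz and set V(p)={w : Ryw}. Then □p at y so ◇□p at x, so □◇p at x, so ◇p at z, giving w with Rzw and Ryw.

Yes, by ◇□p → □◇p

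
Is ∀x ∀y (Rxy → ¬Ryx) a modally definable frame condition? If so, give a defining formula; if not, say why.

No

Any modally definable frame class is closed under surjective bounded morphisms.
The 4-cycle (worlds w0,w1,w2,w3 with w0→w1→w2→w3→w0) is asymmetric. Mapping every world to a single reflexive point • is a surjective bounded morphism, and the reflexive point is not asymmetric (R•• but asymmetry requires ¬R••).
So the class is not modally definable.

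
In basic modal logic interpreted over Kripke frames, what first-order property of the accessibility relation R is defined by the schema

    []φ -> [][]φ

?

Suppose □φ→□□φ is valid. Take Rxy, Ryz and set V(φ)={w : Rxw}. Then □φ at x, so □□φ at x, so □φ at y, so φ at z, i.e. Rxz.

Transitivity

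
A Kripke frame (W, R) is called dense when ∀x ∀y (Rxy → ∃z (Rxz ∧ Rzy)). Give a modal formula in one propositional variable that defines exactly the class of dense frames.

□□ψ → □ψ

This is density; the standard corresponding axiom is C4: □□ψ → □ψ.
Suppose □□ψ→□ψ is valid. Take Rxy and set V(ψ)={w : xR²w}. Then □□ψ at x, so □ψ at x, so ψ at y, i.e. ∃z(Rxz∧Rzy).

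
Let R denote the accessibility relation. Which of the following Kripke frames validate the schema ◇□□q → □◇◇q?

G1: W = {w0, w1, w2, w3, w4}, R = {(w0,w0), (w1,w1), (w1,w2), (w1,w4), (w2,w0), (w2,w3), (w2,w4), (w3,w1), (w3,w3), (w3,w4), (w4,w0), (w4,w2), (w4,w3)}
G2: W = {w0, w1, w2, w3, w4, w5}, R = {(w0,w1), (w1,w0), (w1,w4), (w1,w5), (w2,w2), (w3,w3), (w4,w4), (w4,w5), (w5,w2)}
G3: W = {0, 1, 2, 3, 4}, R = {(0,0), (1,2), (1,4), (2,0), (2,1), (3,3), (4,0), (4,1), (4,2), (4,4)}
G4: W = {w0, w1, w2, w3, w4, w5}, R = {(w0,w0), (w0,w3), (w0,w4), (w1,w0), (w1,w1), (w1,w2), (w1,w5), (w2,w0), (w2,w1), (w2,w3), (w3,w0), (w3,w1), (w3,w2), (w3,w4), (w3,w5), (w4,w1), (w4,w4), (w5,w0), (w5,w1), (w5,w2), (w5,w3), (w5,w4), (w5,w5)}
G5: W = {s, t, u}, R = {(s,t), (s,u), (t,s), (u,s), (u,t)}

G1, G3, G4, G5

This is the axiom for a generalized confluence (Geach) condition; its first-order frame correspondent is ∀x ∀y ∀z ((xRy ∧ xRz) → ∃w (yR²w ∧ zR²w)).
G1: satisfies the condition.
G2: fails — w1Rw0, w1Rw5 but no w with w0R²w and w5R²w.
G3: satisfies the condition.
G4: satisfies the condition.
G5: satisfies the condition.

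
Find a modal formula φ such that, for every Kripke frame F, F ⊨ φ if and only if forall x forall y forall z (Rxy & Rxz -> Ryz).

◇r → □◇r

This is the Euclidean property; the standard corresponding axiom is 5: ◇r → □◇r.
Suppose ◇r→□◇r is valid. Take Rxy, Rxz and set V(r)={y}. Then ◇r at x, so □◇r at x, so ◇r at z, so some w with Rzw has r; w=y, i.e. Rzy. By symmetry of the argument, Ryz.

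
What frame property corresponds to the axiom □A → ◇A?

Seriality

Suppose □A→◇A is valid. At any x set V(A)=W. Then □A at x, so ◇A at x, so x has a successor.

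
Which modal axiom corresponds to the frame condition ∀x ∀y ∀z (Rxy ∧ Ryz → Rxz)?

The condition is transitivity. The 4 schema □r → □□r defines it.
Suppose □r→□□r is valid. Take Rxy, Ryz and set V(r)={w : Rxw}. Then □r at x, so □□r at x, so □r at y, so r at z, i.e. Rxz.

□r → □□r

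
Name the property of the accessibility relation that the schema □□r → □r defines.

density

Suppose □□r→□r is valid. Take Rxy and set V(r)={w : xR²w}. Then □□r at x, so □r at x, so r at y, i.e. ∃z(Rxz∧Rzy).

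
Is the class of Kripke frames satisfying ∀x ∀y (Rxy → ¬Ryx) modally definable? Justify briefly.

Not definable by any modal formula

If a class were modally definable it would be closed under surjective bounded morphisms (Goldblatt–Thomason).
The 5-cycle (worlds a,b,c,d,e with a→b→c→d→e→a) is asymmetric. Mapping every world to a single reflexive point • is a surjective bounded morphism, and the reflexive point is not asymmetric (R•• but asymmetry requires ¬R••).
So the class is not modally definable.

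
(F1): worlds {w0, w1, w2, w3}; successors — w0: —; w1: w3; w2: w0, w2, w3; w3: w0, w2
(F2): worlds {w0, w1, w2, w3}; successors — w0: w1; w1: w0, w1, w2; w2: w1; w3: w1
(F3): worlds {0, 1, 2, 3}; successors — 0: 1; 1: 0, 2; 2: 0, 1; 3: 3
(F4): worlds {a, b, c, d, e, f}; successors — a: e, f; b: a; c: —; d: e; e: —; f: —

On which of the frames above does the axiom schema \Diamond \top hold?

This is the axiom for seriality; its first-order frame correspondent is \forall x \exists y Rxy.
(F1): fails — world w0 has no successor.
(F2): satisfies the condition.
(F3): satisfies the condition.
(F4): fails — world c has no successor.
Valid on: (F2), (F3).

(F2), (F3)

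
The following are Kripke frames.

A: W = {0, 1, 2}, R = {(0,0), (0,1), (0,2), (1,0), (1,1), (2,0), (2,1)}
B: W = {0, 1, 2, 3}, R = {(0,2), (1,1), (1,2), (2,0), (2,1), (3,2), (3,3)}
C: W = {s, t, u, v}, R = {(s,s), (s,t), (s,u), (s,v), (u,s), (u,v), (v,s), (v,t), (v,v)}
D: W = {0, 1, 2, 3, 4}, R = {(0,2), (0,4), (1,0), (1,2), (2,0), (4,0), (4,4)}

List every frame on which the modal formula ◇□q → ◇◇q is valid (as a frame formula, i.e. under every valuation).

A, B, D

This is the axiom for a generalized confluence (Geach) condition; its first-order frame correspondent is ∀x ∀y (xRy → ∃w (yRw ∧ xR²w)).
A: satisfies the condition.
B: satisfies the condition.
C: fails — sRt but no w with tRw and sR²w.
D: satisfies the condition.
Valid on: A, B, D.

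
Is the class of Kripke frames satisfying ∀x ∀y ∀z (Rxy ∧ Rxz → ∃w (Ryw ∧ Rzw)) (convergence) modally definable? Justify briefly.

Yes — defined by ◇□p → □◇p

The condition is convergence. A defining modal formula is ◇□p → □◇p.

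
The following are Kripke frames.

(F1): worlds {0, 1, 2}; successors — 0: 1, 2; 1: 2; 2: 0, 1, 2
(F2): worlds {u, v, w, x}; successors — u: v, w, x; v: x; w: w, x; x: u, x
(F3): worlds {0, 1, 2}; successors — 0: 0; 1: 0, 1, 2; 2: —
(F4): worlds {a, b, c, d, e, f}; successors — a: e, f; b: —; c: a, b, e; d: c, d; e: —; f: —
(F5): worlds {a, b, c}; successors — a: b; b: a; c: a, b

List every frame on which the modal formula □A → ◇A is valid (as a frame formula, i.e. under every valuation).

This is the axiom for seriality; its first-order frame correspondent is ∀x ∃y Rxy.
(F1): condition met.
(F2): condition met.
(F3): fails — world 2 has no successor.
(F4): fails — world b has no successor.
(F5): condition met.

(F1), (F2), (F5)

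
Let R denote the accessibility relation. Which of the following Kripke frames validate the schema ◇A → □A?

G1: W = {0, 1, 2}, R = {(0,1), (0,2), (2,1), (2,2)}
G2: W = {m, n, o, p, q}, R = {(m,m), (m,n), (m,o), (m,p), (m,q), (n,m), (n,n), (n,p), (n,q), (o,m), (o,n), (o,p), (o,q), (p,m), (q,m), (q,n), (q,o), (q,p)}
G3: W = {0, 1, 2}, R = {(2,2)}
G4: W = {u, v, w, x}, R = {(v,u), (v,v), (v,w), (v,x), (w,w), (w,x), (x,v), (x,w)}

G3

This is the axiom for partial functionality; its first-order frame correspondent is ∀x ∀y ∀z (Rxy ∧ Rxz → y = z).
G1: fails — 0 sees both 1 and 2.
G2: fails — m sees both m and n.
G3: holds.
G4: fails — v sees both u and v.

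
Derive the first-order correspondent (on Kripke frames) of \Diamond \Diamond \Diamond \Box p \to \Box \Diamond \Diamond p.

\forall x \forall y \forall z ((x R^3 y \wedge xRz) \to \exists w (yRw \wedge z R^2 w))

This is a Sahlqvist (Geach-type) schema ◇^3□^1p → □^1◇^2p.
Minimal-valuation argument: fix x; take any y with xR^3y and any z with xR^1z. Set V(p) to the set of worlds R-reachable from y in exactly 1 step. Then □^1p holds at y, so the antecedent holds at x; validity forces ◇^2p at z, giving a w with zR^2w and yR^1w.
First-order correspondent: \forall x \forall y \forall z ((x R^3 y \wedge xRz) \to \exists w (yRw \wedge z R^2 w)).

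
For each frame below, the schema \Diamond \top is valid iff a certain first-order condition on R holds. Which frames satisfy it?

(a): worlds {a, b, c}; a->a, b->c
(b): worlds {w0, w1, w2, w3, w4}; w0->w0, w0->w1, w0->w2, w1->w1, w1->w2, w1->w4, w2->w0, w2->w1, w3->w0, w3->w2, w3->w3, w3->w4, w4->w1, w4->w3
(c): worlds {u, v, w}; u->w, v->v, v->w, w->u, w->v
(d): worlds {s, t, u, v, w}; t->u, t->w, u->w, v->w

(b), (c)

Frame correspondent (Sahlqvist): \forall x \exists y Rxy — i.e. seriality.
(a): fails — world c has no successor.
(b): holds.
(c): holds.
(d): fails — world s has no successor.
Valid on: (b), (c).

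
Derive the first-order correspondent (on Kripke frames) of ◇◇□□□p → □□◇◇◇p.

∀x ∀y ∀z ((xR²y ∧ xR²z) → ∃w (yR³w ∧ zR³w))

This is a Sahlqvist (Geach-type) schema ◇^2□^3p → □^2◇^3p.
Minimal-valuation argument: fix x; take any y with xR^2y and any z with xR^2z. Set V(p) to the set of worlds R-reachable from y in exactly 3 steps. Then □^3p holds at y, so the antecedent holds at x; validity forces ◇^3p at z, giving a w with zR^3w and yR^3w.
First-order correspondent: ∀x ∀y ∀z ((xR²y ∧ xR²z) → ∃w (yR³w ∧ zR³w)).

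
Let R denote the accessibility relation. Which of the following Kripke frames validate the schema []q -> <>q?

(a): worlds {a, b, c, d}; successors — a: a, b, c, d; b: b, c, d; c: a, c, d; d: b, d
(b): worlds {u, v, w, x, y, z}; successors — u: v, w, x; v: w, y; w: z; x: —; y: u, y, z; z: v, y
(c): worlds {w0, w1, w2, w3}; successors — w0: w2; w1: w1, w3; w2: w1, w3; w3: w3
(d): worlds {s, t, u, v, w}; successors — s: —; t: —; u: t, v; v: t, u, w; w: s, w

(a), (c)

Frame correspondent (Sahlqvist): forall x exists y Rxy — i.e. seriality.
(a): ✓.
(b): fails — world x has no successor.
(c): ✓.
(d): fails — world s has no successor.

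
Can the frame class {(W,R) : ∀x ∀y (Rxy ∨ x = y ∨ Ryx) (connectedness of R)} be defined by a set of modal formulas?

Modal frame validity is preserved under disjoint unions.
Take 2 disjoint single-world reflexive frames: each is trivially connected, but their disjoint union has 2 worlds with no edge between distinct components, so it is not connected.
So no modal formula (or set of formulas) defines exactly the connected frames.

Not definable by any modal formula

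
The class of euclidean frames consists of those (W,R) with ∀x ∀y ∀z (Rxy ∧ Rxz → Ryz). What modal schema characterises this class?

◇p → □◇p

The condition is the Euclidean property. The 5 schema ◇p → □◇p defines it.
Suppose ◇p→□◇p is valid. Take Rxy, Rxz and set V(p)={y}. Then ◇p at x, so □◇p at x, so ◇p at z, so some w with Rzw has p; w=y, i.e. Rzy. By symmetry of the argument, Ryz.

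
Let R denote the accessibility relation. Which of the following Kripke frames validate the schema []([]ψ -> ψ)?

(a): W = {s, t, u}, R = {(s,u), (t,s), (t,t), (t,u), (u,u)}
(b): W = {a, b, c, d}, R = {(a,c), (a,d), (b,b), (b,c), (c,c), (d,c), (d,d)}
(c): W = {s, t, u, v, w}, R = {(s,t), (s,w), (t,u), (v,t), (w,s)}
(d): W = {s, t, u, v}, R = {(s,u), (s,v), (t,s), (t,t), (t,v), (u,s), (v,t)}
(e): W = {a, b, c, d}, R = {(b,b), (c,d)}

The schema corresponds to shift-reflexivity: forall x forall y (Rxy -> Ryy).
(a): fails — Rts but not Rss.
(b): satisfies the condition.
(c): fails — Rvt but not Rtt.
(d): fails — Rtv but not Rvv.
(e): fails — Rcd but not Rdd.

(b)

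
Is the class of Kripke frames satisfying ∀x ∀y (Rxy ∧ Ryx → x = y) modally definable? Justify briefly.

No — not modally definable

Any modally definable frame class is closed under surjective bounded morphisms.
The 8-cycle (worlds s,t,u,v,w,x,y,z with s→t→u→v→w→x→y→z→s) is antisymmetric. Sending even-indexed worlds to a and odd-indexed worlds to b is a surjective bounded morphism onto the two-world frame with a↔b, which is not antisymmetric.
So no modal formula (or set of formulas) defines exactly the antisymmetric frames.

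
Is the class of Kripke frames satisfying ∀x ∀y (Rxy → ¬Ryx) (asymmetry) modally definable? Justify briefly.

Any modally definable frame class is closed under surjective bounded morphisms.
The 5-cycle (worlds a,b,c,d,e with a→b→c→d→e→a) is asymmetric. Mapping every world to a single reflexive point • is a surjective bounded morphism, and the reflexive point is not asymmetric (R•• but asymmetry requires ¬R••).
So the class is not modally definable.

No — not modally definable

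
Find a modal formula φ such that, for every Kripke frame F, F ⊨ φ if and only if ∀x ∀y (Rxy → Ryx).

A defining formula is q → □◇q (the B axiom).
Suppose q→□◇q is valid. Take Rxy and set V(q)={x}. Then q at x, so □◇q at x, so ◇q at y, so some z with Ryz has q; z=x, i.e. Ryx.

q → □◇q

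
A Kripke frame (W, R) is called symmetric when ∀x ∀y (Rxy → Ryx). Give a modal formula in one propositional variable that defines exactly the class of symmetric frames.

ψ → □◇ψ

This is symmetry; the standard corresponding axiom is B: ψ → □◇ψ.
Suppose ψ→□◇ψ is valid. Take Rxy and set V(ψ)={x}. Then ψ at x, so □◇ψ at x, so ◇ψ at y, so some z with Ryz has ψ; z=x, i.e. Ryx.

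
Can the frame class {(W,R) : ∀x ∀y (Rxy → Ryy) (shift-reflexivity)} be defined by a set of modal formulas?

Yes, by □(□r → r)

Yes: it is shift-reflexivity, defined by the T□ schema □(□r → r).
Suppose □(□r→r) is valid. Take Rxy and set V(r)={w : Ryw}. Then at y, □r holds; since □(□r→r) at x, □r→r at y, so r at y, i.e. Ryy.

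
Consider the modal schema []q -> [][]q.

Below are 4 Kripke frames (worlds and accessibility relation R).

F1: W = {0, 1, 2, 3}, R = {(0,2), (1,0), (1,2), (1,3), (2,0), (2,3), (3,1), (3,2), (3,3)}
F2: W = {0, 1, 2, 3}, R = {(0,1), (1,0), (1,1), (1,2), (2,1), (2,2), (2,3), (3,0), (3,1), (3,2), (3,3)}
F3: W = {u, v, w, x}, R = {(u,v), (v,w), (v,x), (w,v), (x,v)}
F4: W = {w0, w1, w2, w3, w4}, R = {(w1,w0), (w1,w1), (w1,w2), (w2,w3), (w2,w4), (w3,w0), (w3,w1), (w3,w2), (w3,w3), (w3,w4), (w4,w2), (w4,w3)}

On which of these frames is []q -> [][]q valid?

none

This is the axiom for transitivity; its first-order frame correspondent is forall x forall y forall z (Rxy & Ryz -> Rxz).
F1: fails — R32 and R20 but not R30.
F2: fails — R12 and R23 but not R13.
F3: fails — Ruv and Rvw but not Ruw.
F4: fails — Rw1w2 and Rw2w4 but not Rw1w4.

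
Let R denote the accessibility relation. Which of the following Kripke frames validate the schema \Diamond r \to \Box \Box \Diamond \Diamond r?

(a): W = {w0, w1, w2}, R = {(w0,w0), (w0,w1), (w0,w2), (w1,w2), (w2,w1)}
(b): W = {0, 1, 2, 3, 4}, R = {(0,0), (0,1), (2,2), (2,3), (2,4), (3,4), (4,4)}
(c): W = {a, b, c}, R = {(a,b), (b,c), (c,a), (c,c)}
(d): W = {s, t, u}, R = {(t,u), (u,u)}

(d)

Frame correspondent (Sahlqvist): \forall x \forall y \forall z ((xRy \wedge x R^2 z) \to \exists w (y = w \wedge z R^2 w)) — i.e. a generalized confluence (Geach) condition.
(a): fails — w0Rw0, w0R²w1 but no w with w0=w and w1R²w.
(b): fails — 0R0, 0R²1 but no w with 0=w and 1R²w.
(c): fails — cRa, cR²a but no w with a=w and aR²w.
(d): condition met.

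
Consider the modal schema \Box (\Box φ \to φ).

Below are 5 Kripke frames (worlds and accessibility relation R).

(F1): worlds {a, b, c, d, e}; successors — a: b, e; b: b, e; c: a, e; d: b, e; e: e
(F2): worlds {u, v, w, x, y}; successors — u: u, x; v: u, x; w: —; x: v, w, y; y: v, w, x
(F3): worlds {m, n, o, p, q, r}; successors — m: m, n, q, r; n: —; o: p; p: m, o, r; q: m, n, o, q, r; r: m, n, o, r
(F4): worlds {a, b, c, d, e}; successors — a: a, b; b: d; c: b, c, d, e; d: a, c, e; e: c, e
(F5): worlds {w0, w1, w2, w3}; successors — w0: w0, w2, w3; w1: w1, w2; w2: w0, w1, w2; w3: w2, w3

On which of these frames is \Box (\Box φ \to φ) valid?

(F5)

The schema corresponds to shift-reflexivity: \forall x \forall y (Rxy \to Ryy).
(F1): fails — Rca but not Raa.
(F2): fails — Rxw but not Rww.
(F3): fails — Rop but not Rpp.
(F4): fails — Rcd but not Rdd.
(F5): satisfies the condition.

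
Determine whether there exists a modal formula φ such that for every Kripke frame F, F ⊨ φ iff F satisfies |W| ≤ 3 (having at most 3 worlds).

Not definable by any modal formula

If a class were modally definable it would be closed under disjoint unions (Goldblatt–Thomason).
Any modal formula valid on each of 4 disjoint one-world frames is valid on their disjoint union (validity is preserved under disjoint unions). Each one-world frame has |W|=1≤3, but the union has |W|=4.
Hence having at most 3 worlds is not modally definable.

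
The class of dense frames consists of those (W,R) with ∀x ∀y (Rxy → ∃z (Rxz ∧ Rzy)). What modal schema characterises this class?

□□p → □p

The condition is density. The C4 schema □□p → □p defines it.
Suppose □□p→□p is valid. Take Rxy and set V(p)={w : xR²w}. Then □□p at x, so □p at x, so p at y, i.e. ∃z(Rxz∧Rzy).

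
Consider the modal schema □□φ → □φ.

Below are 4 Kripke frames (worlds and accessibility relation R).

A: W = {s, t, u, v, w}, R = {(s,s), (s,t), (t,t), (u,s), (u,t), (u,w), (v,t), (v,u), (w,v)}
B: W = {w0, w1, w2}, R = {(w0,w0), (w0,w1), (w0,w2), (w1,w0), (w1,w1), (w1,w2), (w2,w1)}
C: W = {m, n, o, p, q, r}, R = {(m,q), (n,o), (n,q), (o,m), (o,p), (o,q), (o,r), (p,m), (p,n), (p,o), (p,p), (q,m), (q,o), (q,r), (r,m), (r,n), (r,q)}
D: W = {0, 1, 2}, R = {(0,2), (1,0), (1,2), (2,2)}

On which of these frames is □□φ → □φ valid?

The schema corresponds to density: ∀x ∀y (Rxy → ∃z (Rxz ∧ Rzy)).
A: fails — Ruw but no z with Ruz and Rzw.
B: condition met.
C: fails — Rrn but no z with Rrz and Rzn.
D: fails — R10 but no z with R1z and Rz0.

B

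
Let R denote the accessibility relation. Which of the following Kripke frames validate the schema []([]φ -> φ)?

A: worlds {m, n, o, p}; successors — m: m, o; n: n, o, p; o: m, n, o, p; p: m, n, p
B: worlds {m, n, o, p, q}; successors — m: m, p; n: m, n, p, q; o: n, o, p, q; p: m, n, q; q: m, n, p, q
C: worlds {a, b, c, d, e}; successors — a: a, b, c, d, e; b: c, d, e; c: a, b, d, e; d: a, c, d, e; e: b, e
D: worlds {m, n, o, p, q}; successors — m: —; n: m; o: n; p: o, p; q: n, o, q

This is the axiom for shift-reflexivity; its first-order frame correspondent is forall x forall y (Rxy -> Ryy).
A: satisfies the condition.
B: fails — Rop but not Rpp.
C: fails — Rbc but not Rcc.
D: fails — Ron but not Rnn.
Valid on: A.

A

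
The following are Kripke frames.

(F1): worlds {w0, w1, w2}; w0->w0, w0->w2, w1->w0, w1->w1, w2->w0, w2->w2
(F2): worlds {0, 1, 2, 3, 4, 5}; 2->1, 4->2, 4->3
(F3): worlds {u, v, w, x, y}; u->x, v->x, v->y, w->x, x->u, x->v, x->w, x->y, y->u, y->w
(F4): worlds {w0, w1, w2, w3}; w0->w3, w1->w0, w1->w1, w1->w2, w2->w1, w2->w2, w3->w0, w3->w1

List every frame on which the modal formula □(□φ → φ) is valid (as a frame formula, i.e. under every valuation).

The schema corresponds to shift-reflexivity: ∀x ∀y (Rxy → Ryy).
(F1): ✓.
(F2): fails — R43 but not R33.
(F3): fails — Rxw but not Rww.
(F4): fails — Rw1w0 but not Rw0w0.

(F1)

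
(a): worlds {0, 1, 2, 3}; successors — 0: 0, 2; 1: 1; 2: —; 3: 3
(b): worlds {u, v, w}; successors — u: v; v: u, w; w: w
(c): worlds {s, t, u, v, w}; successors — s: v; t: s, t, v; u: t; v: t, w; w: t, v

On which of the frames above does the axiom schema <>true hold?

(b), (c)

The schema corresponds to seriality: forall x exists y Rxy.
(a): fails — world 2 has no successor.
(b): satisfies the condition.
(c): satisfies the condition.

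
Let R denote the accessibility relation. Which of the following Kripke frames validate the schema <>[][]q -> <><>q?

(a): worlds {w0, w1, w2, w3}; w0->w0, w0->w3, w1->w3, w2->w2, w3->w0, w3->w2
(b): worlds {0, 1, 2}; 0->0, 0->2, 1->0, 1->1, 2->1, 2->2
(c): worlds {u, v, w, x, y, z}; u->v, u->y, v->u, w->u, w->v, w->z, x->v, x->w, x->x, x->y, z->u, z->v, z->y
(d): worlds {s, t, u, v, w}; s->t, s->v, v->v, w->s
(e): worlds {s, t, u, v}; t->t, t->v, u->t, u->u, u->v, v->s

Frame correspondent (Sahlqvist): forall x forall y (xRy -> exists w (y R^2 w & x R^2 w)) — i.e. a generalized confluence (Geach) condition.
(a): holds.
(b): holds.
(c): fails — uRv but no t with vR²t and uR²t.
(d): fails — sRt but no w* with tR²w* and sR²w*.
(e): fails — tRv but no w with vR²w and tR²w.

(a), (b)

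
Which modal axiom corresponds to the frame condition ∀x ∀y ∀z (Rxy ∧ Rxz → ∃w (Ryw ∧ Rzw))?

◇□ψ → □◇ψ

A defining formula is ◇□ψ → □◇ψ (the .2 axiom).
Suppose ◇□ψ→□◇ψ is valid. Take Rxy, Rxz and set V(ψ)={w : Ryw}. Then □ψ at y so ◇□ψ at x, so □◇ψ at x, so ◇ψ at z, giving w with Rzw and Ryw.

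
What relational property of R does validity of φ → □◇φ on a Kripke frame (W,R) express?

symmetry

Suppose φ→□◇φ is valid. Take Rxy and set V(φ)={x}. Then φ at x, so □◇φ at x, so ◇φ at y, so some z with Ryz has φ; z=x, i.e. Ryx.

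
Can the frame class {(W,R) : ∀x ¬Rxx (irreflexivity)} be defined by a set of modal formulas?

No

Any modally definable frame class is closed under surjective bounded morphisms.
The 3-cycle (worlds a,b,c with a→b→c→a) is irreflexive, and the map sending every world to a single reflexive point • is a surjective bounded morphism (forth: every edge maps to (•,•); back: every world has a successor). So any modal formula valid on the 3-cycle is also valid on the reflexive point, which is not irreflexive.
So no modal formula (or set of formulas) defines exactly the irreflexive frames.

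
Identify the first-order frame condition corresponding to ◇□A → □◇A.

convergence

This is the .2 axiom.
Its frame correspondent is convergence — ∀x ∀y ∀z (Rxy ∧ Rxz → ∃w (Ryw ∧ Rzw)).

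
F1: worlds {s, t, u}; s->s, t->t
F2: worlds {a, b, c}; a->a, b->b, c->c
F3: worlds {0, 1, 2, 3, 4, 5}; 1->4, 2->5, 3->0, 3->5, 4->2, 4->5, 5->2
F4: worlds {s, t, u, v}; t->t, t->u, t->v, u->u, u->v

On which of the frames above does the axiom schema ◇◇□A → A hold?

Frame correspondent (Sahlqvist): ∀x ∀y (xR²y → ∃w (yRw ∧ x = w)) — i.e. a generalized confluence (Geach) condition.
F1: ✓.
F2: ✓.
F3: fails — 1R²2 but no w with 2Rw and 1=w.
F4: fails — tR²u but no w with uRw and t=w.
Valid on: F1, F2.

F1, F2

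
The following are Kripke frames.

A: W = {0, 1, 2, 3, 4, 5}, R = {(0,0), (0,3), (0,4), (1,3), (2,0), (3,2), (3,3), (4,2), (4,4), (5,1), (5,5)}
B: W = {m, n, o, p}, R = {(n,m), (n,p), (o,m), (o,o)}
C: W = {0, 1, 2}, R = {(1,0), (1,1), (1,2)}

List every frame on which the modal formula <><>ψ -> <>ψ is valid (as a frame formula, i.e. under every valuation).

Frame correspondent (Sahlqvist): forall x forall y forall z (Rxy & Ryz -> Rxz) — i.e. transitivity.
A: fails — R32 and R20 but not R30.
B: condition met.
C: condition met.

B, C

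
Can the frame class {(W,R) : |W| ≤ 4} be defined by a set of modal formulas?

If a class were modally definable it would be closed under disjoint unions (Goldblatt–Thomason).
Any modal formula valid on each of 5 disjoint one-world frames is valid on their disjoint union (validity is preserved under disjoint unions). Each one-world frame has |W|=1≤4, but the union has |W|=5.
So no modal formula (or set of formulas) defines exactly the |W|≤4 frames.

Not definable by any modal formula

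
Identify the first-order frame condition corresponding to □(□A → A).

shift-reflexivity: ∀x ∀y (Rxy → Ryy)

Suppose □(□A→A) is valid. Take Rxy and set V(A)={w : Ryw}. Then at y, □A holds; since □(□A→A) at x, □A→A at y, so A at y, i.e. Ryy.
The converse is a direct semantic check.
So the correspondent is shift-reflexivity.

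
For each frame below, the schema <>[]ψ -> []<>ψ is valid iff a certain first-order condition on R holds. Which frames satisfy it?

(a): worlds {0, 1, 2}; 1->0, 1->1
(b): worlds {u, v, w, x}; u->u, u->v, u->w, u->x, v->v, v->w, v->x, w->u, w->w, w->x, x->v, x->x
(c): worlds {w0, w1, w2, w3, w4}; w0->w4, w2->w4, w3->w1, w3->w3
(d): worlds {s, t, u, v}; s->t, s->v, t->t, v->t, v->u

(b)

This is the axiom for convergence; its first-order frame correspondent is forall x forall y forall z (Rxy & Rxz -> exists w (Ryw & Rzw)).
(a): fails — R10 and R10 but 0 and 0 have no common successor.
(b): holds.
(c): fails — Rw0w4 and Rw0w4 but w4 and w4 have no common successor.
(d): fails — Rvt and Rvu but t and u have no common successor.
Valid on: (b).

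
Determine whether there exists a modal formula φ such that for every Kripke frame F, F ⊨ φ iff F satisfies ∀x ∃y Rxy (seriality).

The condition is seriality. A defining modal formula is □p → ◇p.
Suppose □p→◇p is valid. At any x set V(p)=W. Then □p at x, so ◇p at x, so x has a successor.

Yes, by □p → ◇p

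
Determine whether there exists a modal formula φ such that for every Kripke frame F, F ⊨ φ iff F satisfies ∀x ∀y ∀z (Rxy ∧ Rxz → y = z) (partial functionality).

The condition is partial functionality. A defining modal formula is ◇r → □r.

Yes — defined by ◇r → □r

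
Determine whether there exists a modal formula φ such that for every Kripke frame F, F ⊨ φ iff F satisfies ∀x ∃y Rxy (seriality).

Definable; □q → ◇q defines it

This is a Sahlqvist condition; the D axiom □q → ◇q defines it.
Suppose □q→◇q is valid. At any x set V(q)=W. Then □q at x, so ◇q at x, so x has a successor.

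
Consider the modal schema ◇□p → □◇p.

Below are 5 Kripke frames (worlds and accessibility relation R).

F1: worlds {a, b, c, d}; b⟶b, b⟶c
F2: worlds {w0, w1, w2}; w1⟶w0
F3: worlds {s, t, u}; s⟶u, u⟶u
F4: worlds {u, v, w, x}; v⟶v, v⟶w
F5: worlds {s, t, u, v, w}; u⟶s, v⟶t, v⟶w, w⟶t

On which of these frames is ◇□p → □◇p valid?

F3

This is the axiom for convergence; its first-order frame correspondent is ∀x ∀y ∀z (Rxy ∧ Rxz → ∃w (Ryw ∧ Rzw)).
F1: fails — Rbc and Rbc but c and c have no common successor.
F2: fails — Rw1w0 and Rw1w0 but w0 and w0 have no common successor.
F3: holds.
F4: fails — Rvv and Rvw but v and w have no common successor.
F5: fails — Rus and Rus but s and s have no common successor.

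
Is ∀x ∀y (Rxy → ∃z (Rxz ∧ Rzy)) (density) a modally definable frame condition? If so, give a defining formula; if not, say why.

This is a Sahlqvist condition; the C4 axiom □□q → □q defines it.
Suppose □□q→□q is valid. Take Rxy and set V(q)={w : xR²w}. Then □□q at x, so □q at x, so q at y, i.e. ∃z(Rxz∧Rzy).

Yes, by □□q → □q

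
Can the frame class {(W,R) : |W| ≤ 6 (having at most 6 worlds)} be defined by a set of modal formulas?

No — not modally definable

Any modally definable frame class is closed under disjoint unions.
Any modal formula valid on each of 7 disjoint one-world frames is valid on their disjoint union (validity is preserved under disjoint unions). Each one-world frame has |W|=1≤6, but the union has |W|=7.
So no modal formula (or set of formulas) defines exactly the |W|≤6 frames.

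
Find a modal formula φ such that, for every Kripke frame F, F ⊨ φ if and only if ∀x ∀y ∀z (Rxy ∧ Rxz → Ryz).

The condition is the Euclidean property. The 5 schema ◇r → □◇r defines it.
Suppose ◇r→□◇r is valid. Take Rxy, Rxz and set V(r)={y}. Then ◇r at x, so □◇r at x, so ◇r at z, so some w with Rzw has r; w=y, i.e. Rzy. By symmetry of the argument, Ryz.

◇r → □◇r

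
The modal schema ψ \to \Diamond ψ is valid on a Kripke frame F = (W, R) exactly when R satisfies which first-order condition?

Reflexivity

Replacing ψ by ¬ψ and contraposing gives the equivalent schema □ψ → ψ.
Suppose □ψ→ψ is valid. At any x set V(ψ)={w : Rxw}. Then □ψ holds at x, so ψ holds at x, i.e. Rxx.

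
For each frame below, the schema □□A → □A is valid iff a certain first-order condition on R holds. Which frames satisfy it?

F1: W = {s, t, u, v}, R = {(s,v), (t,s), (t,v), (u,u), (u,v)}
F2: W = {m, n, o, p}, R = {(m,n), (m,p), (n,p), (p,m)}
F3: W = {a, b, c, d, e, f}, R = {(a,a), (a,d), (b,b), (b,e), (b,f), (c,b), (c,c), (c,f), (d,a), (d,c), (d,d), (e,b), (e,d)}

F3

This is the axiom for density; its first-order frame correspondent is ∀x ∀y (Rxy → ∃z (Rxz ∧ Rzy)).
F1: fails — Rts but no z with Rtz and Rzs.
F2: fails — Rnp but no z with Rnz and Rzp.
F3: ✓.
Valid on: F3.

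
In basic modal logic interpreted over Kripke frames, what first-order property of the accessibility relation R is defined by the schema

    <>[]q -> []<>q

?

Suppose ◇□q→□◇q is valid. Take Rxy, Rxz and set V(q)={w : Ryw}. Then □q at y so ◇□q at x, so □◇q at x, so ◇q at z, giving w with Rzw and Ryw.

convergence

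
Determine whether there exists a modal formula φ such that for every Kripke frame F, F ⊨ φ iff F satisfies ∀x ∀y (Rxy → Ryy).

Yes — defined by □(□r → r)

The condition is shift-reflexivity. A defining modal formula is □(□r → r).
Suppose □(□r→r) is valid. Take Rxy and set V(r)={w : Ryw}. Then at y, □r holds; since □(□r→r) at x, □r→r at y, so r at y, i.e. Ryy.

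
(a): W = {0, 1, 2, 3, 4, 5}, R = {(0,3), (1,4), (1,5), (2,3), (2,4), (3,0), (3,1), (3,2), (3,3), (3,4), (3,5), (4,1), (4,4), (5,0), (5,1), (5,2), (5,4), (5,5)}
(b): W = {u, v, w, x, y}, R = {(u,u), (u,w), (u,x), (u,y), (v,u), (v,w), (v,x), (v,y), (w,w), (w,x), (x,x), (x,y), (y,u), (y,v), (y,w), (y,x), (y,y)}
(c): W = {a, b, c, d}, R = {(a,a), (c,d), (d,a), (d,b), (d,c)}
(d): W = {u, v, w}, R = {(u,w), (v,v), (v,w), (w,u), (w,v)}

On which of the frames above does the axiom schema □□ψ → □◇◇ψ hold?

(a), (b), (d)

This is the axiom for a generalized confluence (Geach) condition; its first-order frame correspondent is ∀x ∀z (xRz → ∃w (xR²w ∧ zR²w)).
(a): condition met.
(b): condition met.
(c): fails — dRb but no w with dR²w and bR²w.
(d): condition met.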